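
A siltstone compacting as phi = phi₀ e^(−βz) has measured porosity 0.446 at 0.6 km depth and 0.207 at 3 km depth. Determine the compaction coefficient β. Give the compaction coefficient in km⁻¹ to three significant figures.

0.320 km⁻¹

Athy: phi(z) = phi₀ e^(−βz) ⇒ phi₁/phi₂ = e^{β(z₂−z₁)} ⇒ β = ln(phi₁/phi₂)/(z₂−z₁)
β = ln(0.446/0.207) / (3 − 0.6) = ln(2.155) / 2.4 = 0.7676 / 2.4 = 0.3198 km⁻¹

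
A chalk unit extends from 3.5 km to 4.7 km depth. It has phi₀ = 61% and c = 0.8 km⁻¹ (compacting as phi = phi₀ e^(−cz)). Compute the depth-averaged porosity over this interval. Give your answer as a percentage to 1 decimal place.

2.4%

⟨phi⟩ = (1/(z₂−z₁)) ∫ phi₀ e^(−cz) dz = phi₀·(e^(−c·z₁) − e^(−c·z₂)) / (c·(z₂−z₁))
e^(−0.8×3.5) = 0.0608; e^(−0.8×4.7) = 0.0233
⟨phi⟩ = 0.61 × (0.0608 − 0.0233) / (0.8 × 1.2) = 0.61 × 0.0391 = 0.0238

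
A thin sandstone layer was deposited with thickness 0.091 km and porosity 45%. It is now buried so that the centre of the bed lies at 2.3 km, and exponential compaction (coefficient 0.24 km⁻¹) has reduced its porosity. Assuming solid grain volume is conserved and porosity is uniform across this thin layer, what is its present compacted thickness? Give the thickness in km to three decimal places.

0.068 km

Porosity at 2.3 km: phi = 0.45·exp(−0.24×2.3) = 0.2591
Solid-volume conservation: h(1−phi) = h₀(1−phi₀) ⇒ h = h₀·(1−phi₀)/(1−phi)
h = 0.091 × (1 − 0.45)/(1 − 0.2591) = 0.091 × 0.7423 = 0.0676 km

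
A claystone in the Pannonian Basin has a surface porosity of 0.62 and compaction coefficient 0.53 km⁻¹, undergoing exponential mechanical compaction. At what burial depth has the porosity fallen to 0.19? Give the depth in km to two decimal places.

2.23 km

Invert Athy's law: Z = ln(n₀/n) / c
Z = ln(0.62/0.19) / 0.53 = ln(3.263) / 0.53 = 1.1827 / 0.53 = 2.232 km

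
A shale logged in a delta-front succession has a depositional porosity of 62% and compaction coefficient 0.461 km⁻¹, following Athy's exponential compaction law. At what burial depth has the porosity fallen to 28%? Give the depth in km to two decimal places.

Invert Athy's law: z = ln(n₀/n) / k
z = ln(0.62/0.28) / 0.461 = ln(2.214) / 0.461 = 0.7949 / 0.461 = 1.724 km

1.72 km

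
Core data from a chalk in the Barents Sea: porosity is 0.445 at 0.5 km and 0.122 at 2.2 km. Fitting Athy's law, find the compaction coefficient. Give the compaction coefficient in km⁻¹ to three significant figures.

0.761 km⁻¹

Athy: φ(Z) = φ₀ e^(−kZ) ⇒ φ₁/φ₂ = e^{k(Z₂−Z₁)} ⇒ k = ln(φ₁/φ₂)/(Z₂−Z₁)
k = ln(0.445/0.122) / (2.2 − 0.5) = ln(3.648) / 1.7 = 1.2941 / 1.7 = 0.7612 km⁻¹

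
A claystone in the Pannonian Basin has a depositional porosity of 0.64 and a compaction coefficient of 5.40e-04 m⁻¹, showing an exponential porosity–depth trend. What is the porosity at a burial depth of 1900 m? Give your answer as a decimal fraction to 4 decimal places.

Working in km (1 km = 1000 m; β in km⁻¹ = β in m⁻¹ × 1000):
n = n₀·exp(−β·Z) = 0.64 × exp(−0.54 × 1.9) = 0.64 × exp(−1.026)
  = 0.64 × 0.3584 = 0.2294

0.2294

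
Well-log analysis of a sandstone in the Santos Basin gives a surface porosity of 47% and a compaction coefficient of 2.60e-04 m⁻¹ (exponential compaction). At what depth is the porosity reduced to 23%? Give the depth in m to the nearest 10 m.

Working in km (1 km = 1000 m; k in km⁻¹ = k in m⁻¹ × 1000):
Invert Athy's law: z = ln(n₀/n) / k
z = ln(0.47/0.23) / 0.26 = ln(2.043) / 0.26 = 0.7147 / 0.26 = 2.749 km

2750 m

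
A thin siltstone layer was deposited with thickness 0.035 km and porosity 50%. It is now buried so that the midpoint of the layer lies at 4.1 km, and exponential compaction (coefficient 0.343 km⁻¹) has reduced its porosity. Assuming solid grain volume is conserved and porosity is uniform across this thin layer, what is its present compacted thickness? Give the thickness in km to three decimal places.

Porosity at 4.1 km: φ = 0.5·exp(−0.343×4.1) = 0.1225
Solid-volume conservation: h(1−φ) = h₀(1−φ₀) ⇒ h = h₀·(1−φ₀)/(1−φ)
h = 0.035 × (1 − 0.5)/(1 − 0.1225) = 0.035 × 0.5698 = 0.0199 km

0.020 km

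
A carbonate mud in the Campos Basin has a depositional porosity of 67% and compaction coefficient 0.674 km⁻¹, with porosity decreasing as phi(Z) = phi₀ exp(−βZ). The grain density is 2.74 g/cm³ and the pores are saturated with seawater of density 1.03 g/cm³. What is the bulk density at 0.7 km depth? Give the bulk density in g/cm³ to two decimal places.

2.03 g/cm³

Porosity at depth: phi = 0.67·exp(−0.674×0.7) = 0.67×0.6239 = 0.4180
Bulk density: ρ_b = (1−phi)ρ_g + phi·ρ_f = 0.5820×2.74 + 0.4180×1.03
       = 1.595 + 0.431 = 2.025 g/cm³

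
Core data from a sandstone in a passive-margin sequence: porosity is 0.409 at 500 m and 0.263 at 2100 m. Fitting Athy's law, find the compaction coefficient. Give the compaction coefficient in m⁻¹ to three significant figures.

0.000276 m⁻¹

Working in km (1 km = 1000 m; β in km⁻¹ = β in m⁻¹ × 1000):
Athy: φ(Z) = φ₀ e^(−βZ) ⇒ φ₁/φ₂ = e^{β(Z₂−Z₁)} ⇒ β = ln(φ₁/φ₂)/(Z₂−Z₁)
β = ln(0.409/0.263) / (2.1 − 0.5) = ln(1.555) / 1.6 = 0.4416 / 1.6 = 0.276 km⁻¹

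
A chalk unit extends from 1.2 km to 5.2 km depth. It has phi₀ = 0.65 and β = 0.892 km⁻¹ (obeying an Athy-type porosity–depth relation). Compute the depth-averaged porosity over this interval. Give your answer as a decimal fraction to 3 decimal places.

⟨phi⟩ = (1/(d₂−d₁)) ∫ phi₀ e^(−βd) dd = phi₀·(e^(−β·d₁) − e^(−β·d₂)) / (β·(d₂−d₁))
e^(−0.892×1.2) = 0.3429; e^(−0.892×5.2) = 0.0097
⟨phi⟩ = 0.65 × (0.3429 − 0.0097) / (0.892 × 4) = 0.65 × 0.0934 = 0.0607

0.061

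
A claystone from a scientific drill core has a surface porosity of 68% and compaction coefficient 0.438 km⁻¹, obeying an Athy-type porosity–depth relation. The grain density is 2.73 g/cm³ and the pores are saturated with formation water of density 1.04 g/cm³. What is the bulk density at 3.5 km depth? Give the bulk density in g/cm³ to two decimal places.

Porosity at depth: φ = 0.68·exp(−0.438×3.5) = 0.68×0.2159 = 0.1468
Bulk density: ρ_b = (1−φ)ρ_g + φ·ρ_f = 0.8532×2.73 + 0.1468×1.04
       = 2.329 + 0.153 = 2.482 g/cm³

2.48 g/cm³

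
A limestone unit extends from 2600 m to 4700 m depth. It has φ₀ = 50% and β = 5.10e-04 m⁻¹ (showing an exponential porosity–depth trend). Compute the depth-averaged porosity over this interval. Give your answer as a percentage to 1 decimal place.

Working in km (1 km = 1000 m; β in km⁻¹ = β in m⁻¹ × 1000):
⟨φ⟩ = (1/(Z₂−Z₁)) ∫ φ₀ e^(−βZ) dZ = φ₀·(e^(−β·Z₁) − e^(−β·Z₂)) / (β·(Z₂−Z₁))
e^(−0.51×2.6) = 0.2655; e^(−0.51×4.7) = 0.0910
⟨φ⟩ = 0.5 × (0.2655 − 0.0910) / (0.51 × 2.1) = 0.5 × 0.1630 = 0.0815

8.1%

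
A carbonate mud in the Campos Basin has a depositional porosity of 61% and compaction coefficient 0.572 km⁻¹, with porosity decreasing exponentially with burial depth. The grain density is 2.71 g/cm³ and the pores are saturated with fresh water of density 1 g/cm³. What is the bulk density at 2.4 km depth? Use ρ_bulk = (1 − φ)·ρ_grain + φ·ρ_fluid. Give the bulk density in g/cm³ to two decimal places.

Porosity at depth: n = 0.61·exp(−0.572×2.4) = 0.61×0.2534 = 0.1546
Bulk density: ρ_b = (1−n)ρ_g + n·ρ_f = 0.8454×2.71 + 0.1546×1
       = 2.291 + 0.155 = 2.446 g/cm³

2.45 g/cm³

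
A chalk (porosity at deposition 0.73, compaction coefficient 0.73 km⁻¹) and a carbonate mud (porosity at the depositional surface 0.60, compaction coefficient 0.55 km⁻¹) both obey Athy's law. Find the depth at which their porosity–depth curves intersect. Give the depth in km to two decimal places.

Set n₀ₐ e^(−βₐd) = n₀ᵦ e^(−βᵦd) ⇒ ln(n₀ₐ/n₀ᵦ) = (βₐ − βᵦ)·d
d = ln(0.73/0.6) / (0.73 − 0.55) = 0.1961 / 0.18 = 1.090 km

1.09 km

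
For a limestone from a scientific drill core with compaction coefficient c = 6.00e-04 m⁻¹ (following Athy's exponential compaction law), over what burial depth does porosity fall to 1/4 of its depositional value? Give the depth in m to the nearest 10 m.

Working in km (1 km = 1000 m; c in km⁻¹ = c in m⁻¹ × 1000):
n/n₀ = 1/4 ⇒ exp(−c·Z) = 1/4 ⇒ Z = ln(4) / c
Z = 1.3863 / 0.6 = 2.310 km

2310 m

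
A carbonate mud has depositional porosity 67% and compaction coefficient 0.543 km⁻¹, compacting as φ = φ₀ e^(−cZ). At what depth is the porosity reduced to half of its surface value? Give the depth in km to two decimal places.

1.28 km

φ/φ₀ = 1/2 ⇒ exp(−c·Z) = 1/2 ⇒ Z = ln(2) / c
Z = 0.6931 / 0.543 = 1.277 km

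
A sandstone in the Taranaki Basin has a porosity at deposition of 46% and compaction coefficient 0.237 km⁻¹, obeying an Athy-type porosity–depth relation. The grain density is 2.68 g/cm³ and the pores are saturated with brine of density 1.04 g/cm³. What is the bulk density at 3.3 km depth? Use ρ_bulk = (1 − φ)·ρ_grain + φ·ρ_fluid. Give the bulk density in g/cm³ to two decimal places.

2.33 g/cm³

Porosity at depth: φ = 0.46·exp(−0.237×3.3) = 0.46×0.4574 = 0.2104
Bulk density: ρ_b = (1−φ)ρ_g + φ·ρ_f = 0.7896×2.68 + 0.2104×1.04
       = 2.116 + 0.219 = 2.335 g/cm³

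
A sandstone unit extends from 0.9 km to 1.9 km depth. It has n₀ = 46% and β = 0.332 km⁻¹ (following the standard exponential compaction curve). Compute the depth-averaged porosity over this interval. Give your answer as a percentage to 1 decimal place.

29.0%

⟨n⟩ = (1/(z₂−z₁)) ∫ n₀ e^(−βz) dz = n₀·(e^(−β·z₁) − e^(−β·z₂)) / (β·(z₂−z₁))
e^(−0.332×0.9) = 0.7417; e^(−0.332×1.9) = 0.5322
⟨n⟩ = 0.46 × (0.7417 − 0.5322) / (0.332 × 1) = 0.46 × 0.6312 = 0.2903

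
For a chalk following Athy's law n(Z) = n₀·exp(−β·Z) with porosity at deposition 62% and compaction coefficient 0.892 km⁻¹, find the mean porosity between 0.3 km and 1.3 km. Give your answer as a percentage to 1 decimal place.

31.4%

⟨n⟩ = (1/(Z₂−Z₁)) ∫ n₀ e^(−βZ) dZ = n₀·(e^(−β·Z₁) − e^(−β·Z₂)) / (β·(Z₂−Z₁))
e^(−0.892×0.3) = 0.7652; e^(−0.892×1.3) = 0.3136
⟨n⟩ = 0.62 × (0.7652 − 0.3136) / (0.892 × 1) = 0.62 × 0.5063 = 0.3139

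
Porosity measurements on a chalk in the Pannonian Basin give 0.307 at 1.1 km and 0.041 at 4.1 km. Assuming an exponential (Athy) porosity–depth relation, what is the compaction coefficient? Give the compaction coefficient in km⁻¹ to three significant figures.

Athy: n(Z) = n₀ e^(−kZ) ⇒ n₁/n₂ = e^{k(Z₂−Z₁)} ⇒ k = ln(n₁/n₂)/(Z₂−Z₁)
k = ln(0.307/0.041) / (4.1 − 1.1) = ln(7.488) / 3 = 2.0133 / 3 = 0.6711 km⁻¹

0.671 km⁻¹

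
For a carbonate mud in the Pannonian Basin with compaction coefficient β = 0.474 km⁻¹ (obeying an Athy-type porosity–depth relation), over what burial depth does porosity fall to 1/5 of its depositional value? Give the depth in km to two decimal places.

3.40 km

phi/phi₀ = 1/5 ⇒ exp(−β·d) = 1/5 ⇒ d = ln(5) / β
d = 1.6094 / 0.474 = 3.395 km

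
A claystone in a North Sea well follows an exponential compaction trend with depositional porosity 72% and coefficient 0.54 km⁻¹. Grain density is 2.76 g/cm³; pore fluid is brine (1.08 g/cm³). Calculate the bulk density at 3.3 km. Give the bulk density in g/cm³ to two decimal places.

2.56 g/cm³

Porosity at depth: φ = 0.72·exp(−0.54×3.3) = 0.72×0.1683 = 0.1212
Bulk density: ρ_b = (1−φ)ρ_g + φ·ρ_f = 0.8788×2.76 + 0.1212×1.08
       = 2.426 + 0.131 = 2.556 g/cm³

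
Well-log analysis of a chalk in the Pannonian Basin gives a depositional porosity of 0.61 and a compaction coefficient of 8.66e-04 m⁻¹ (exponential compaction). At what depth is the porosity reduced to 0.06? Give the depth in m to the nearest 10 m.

2680 m

Working in km (1 km = 1000 m; c in km⁻¹ = c in m⁻¹ × 1000):
Invert Athy's law: z = ln(phi₀/phi) / c
z = ln(0.61/0.06) / 0.866 = ln(10.17) / 0.866 = 2.3191 / 0.866 = 2.678 km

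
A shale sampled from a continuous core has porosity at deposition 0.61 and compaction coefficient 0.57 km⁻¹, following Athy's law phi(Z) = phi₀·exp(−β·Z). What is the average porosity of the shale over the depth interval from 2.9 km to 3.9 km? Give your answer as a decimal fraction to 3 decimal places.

0.089

⟨phi⟩ = (1/(Z₂−Z₁)) ∫ phi₀ e^(−βZ) dZ = phi₀·(e^(−β·Z₁) − e^(−β·Z₂)) / (β·(Z₂−Z₁))
e^(−0.57×2.9) = 0.1915; e^(−0.57×3.9) = 0.1083
⟨phi⟩ = 0.61 × (0.1915 − 0.1083) / (0.57 × 1) = 0.61 × 0.1459 = 0.0890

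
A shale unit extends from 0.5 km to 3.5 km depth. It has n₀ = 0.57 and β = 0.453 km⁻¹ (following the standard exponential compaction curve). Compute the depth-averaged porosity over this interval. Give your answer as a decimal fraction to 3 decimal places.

0.248

⟨n⟩ = (1/(Z₂−Z₁)) ∫ n₀ e^(−βZ) dZ = n₀·(e^(−β·Z₁) − e^(−β·Z₂)) / (β·(Z₂−Z₁))
e^(−0.453×0.5) = 0.7973; e^(−0.453×3.5) = 0.2048
⟨n⟩ = 0.57 × (0.7973 − 0.2048) / (0.453 × 3) = 0.57 × 0.4360 = 0.2485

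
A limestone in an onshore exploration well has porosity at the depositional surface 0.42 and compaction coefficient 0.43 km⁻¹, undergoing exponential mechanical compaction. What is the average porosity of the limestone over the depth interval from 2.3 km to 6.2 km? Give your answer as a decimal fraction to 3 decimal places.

0.076

⟨n⟩ = (1/(z₂−z₁)) ∫ n₀ e^(−cz) dz = n₀·(e^(−c·z₁) − e^(−c·z₂)) / (c·(z₂−z₁))
e^(−0.43×2.3) = 0.3719; e^(−0.43×6.2) = 0.0695
⟨n⟩ = 0.42 × (0.3719 − 0.0695) / (0.43 × 3.9) = 0.42 × 0.1803 = 0.0757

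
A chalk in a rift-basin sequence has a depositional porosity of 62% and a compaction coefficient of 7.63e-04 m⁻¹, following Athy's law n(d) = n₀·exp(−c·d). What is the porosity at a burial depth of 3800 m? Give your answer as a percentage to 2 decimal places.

Working in km (1 km = 1000 m; c in km⁻¹ = c in m⁻¹ × 1000):
n = n₀·exp(−c·d) = 0.62 × exp(−0.763 × 3.8) = 0.62 × exp(−2.899)
  = 0.62 × 0.0551 = 0.0341

3.41%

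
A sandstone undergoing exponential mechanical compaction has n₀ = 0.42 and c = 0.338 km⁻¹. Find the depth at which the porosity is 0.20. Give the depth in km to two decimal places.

Invert Athy's law: Z = ln(n₀/n) / c
Z = ln(0.42/0.2) / 0.338 = ln(2.1) / 0.338 = 0.7419 / 0.338 = 2.195 km

2.20 km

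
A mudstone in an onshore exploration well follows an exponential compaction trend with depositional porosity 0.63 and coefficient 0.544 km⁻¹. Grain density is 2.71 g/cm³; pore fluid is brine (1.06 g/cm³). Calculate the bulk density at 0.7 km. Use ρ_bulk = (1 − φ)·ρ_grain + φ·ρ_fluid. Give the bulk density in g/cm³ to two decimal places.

2.00 g/cm³

Porosity at depth: n = 0.63·exp(−0.544×0.7) = 0.63×0.6833 = 0.4305
Bulk density: ρ_b = (1−n)ρ_g + n·ρ_f = 0.5695×2.71 + 0.4305×1.06
       = 1.543 + 0.456 = 2.000 g/cm³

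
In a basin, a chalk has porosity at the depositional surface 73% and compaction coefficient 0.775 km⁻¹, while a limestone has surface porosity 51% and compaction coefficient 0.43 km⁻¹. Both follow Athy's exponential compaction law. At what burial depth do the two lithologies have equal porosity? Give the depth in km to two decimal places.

Set φ₀ₐ e^(−cₐZ) = φ₀ᵦ e^(−cᵦZ) ⇒ ln(φ₀ₐ/φ₀ᵦ) = (cₐ − cᵦ)·Z
Z = ln(0.73/0.51) / (0.775 − 0.43) = 0.3586 / 0.345 = 1.040 km

1.04 km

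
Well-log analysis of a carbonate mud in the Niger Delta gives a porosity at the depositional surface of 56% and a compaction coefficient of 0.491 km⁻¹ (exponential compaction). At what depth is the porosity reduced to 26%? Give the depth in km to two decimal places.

Invert Athy's law: z = ln(phi₀/phi) / β
z = ln(0.56/0.26) / 0.491 = ln(2.154) / 0.491 = 0.7673 / 0.491 = 1.563 km

1.56 km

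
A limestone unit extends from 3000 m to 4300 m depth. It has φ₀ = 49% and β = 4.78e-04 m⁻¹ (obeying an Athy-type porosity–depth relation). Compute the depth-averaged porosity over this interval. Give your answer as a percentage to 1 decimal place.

Working in km (1 km = 1000 m; β in km⁻¹ = β in m⁻¹ × 1000):
⟨φ⟩ = (1/(Z₂−Z₁)) ∫ φ₀ e^(−βZ) dZ = φ₀·(e^(−β·Z₁) − e^(−β·Z₂)) / (β·(Z₂−Z₁))
e^(−0.478×3) = 0.2384; e^(−0.478×4.3) = 0.1280
⟨φ⟩ = 0.49 × (0.2384 − 0.1280) / (0.478 × 1.3) = 0.49 × 0.1775 = 0.0870

8.7%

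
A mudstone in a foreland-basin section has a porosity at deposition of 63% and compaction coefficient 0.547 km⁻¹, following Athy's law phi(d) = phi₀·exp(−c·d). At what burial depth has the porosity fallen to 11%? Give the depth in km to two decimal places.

Invert Athy's law: d = ln(phi₀/phi) / c
d = ln(0.63/0.11) / 0.547 = ln(5.727) / 0.547 = 1.7452 / 0.547 = 3.191 km

3.19 km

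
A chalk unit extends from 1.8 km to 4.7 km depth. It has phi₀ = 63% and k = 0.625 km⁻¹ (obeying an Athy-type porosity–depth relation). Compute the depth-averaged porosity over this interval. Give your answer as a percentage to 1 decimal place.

9.4%

⟨phi⟩ = (1/(z₂−z₁)) ∫ phi₀ e^(−kz) dz = phi₀·(e^(−k·z₁) − e^(−k·z₂)) / (k·(z₂−z₁))
e^(−0.625×1.8) = 0.3247; e^(−0.625×4.7) = 0.0530
⟨phi⟩ = 0.63 × (0.3247 − 0.0530) / (0.625 × 2.9) = 0.63 × 0.1499 = 0.0944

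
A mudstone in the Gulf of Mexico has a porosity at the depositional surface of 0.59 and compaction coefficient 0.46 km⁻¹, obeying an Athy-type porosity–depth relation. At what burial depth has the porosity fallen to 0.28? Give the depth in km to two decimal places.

1.62 km

Invert Athy's law: d = ln(φ₀/φ) / k
d = ln(0.59/0.28) / 0.46 = ln(2.107) / 0.46 = 0.7453 / 0.46 = 1.620 km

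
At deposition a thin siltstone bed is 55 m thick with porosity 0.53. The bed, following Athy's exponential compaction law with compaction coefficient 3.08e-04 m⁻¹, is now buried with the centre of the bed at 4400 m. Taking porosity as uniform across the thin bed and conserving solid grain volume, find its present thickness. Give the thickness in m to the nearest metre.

Working in km (1 km = 1000 m; β in km⁻¹ = β in m⁻¹ × 1000):
Porosity at 4.4 km: phi = 0.53·exp(−0.308×4.4) = 0.1367
Solid-volume conservation: h(1−phi) = h₀(1−phi₀) ⇒ h = h₀·(1−phi₀)/(1−phi)
h = 0.055 × (1 − 0.53)/(1 − 0.1367) = 0.055 × 0.5444 = 0.0299 km

30 m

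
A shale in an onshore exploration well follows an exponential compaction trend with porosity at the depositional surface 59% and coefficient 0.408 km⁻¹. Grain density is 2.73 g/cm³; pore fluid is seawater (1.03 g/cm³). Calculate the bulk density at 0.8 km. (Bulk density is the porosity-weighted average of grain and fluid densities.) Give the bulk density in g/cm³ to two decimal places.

2.01 g/cm³

Porosity at depth: n = 0.59·exp(−0.408×0.8) = 0.59×0.7215 = 0.4257
Bulk density: ρ_b = (1−n)ρ_g + n·ρ_f = 0.5743×2.73 + 0.4257×1.03
       = 1.568 + 0.438 = 2.006 g/cm³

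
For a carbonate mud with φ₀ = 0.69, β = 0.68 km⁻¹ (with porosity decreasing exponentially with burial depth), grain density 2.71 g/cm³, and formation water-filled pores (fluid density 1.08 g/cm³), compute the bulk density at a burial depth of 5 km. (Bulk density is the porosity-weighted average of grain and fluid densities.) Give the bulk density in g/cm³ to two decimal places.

2.67 g/cm³

Porosity at depth: φ = 0.69·exp(−0.68×5) = 0.69×0.0334 = 0.0230
Bulk density: ρ_b = (1−φ)ρ_g + φ·ρ_f = 0.9770×2.71 + 0.0230×1.08
       = 2.648 + 0.025 = 2.672 g/cm³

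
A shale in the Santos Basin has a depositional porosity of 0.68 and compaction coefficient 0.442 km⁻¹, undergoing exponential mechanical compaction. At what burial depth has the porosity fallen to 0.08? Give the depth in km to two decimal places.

Invert Athy's law: d = ln(phi₀/phi) / k
d = ln(0.68/0.08) / 0.442 = ln(8.5) / 0.442 = 2.1401 / 0.442 = 4.842 km

4.84 km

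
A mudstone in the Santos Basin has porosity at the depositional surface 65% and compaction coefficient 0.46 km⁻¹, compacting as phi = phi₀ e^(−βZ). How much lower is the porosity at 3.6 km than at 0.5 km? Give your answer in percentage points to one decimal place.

phi(0.5) = 0.65·e^(−0.46×0.5) = 0.5164
phi(3.6) = 0.65·e^(−0.46×3.6) = 0.1241
Δphi = 0.5164 − 0.1241 = 0.3924

39.2 percentage points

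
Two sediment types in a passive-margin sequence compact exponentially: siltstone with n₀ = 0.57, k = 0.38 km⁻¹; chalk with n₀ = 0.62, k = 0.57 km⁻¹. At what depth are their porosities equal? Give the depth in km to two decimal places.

Set n₀ₐ e^(−kₐd) = n₀ᵦ e^(−kᵦd) ⇒ ln(n₀ₐ/n₀ᵦ) = (kₐ − kᵦ)·d
d = ln(0.57/0.62) / (0.38 − 0.57) = -0.0841 / -0.19 = 0.443 km

0.44 km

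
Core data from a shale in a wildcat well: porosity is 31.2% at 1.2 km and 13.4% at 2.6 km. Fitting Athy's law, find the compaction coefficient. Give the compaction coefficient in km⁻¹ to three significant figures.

0.604 km⁻¹

Athy: phi(Z) = phi₀ e^(−cZ) ⇒ phi₁/phi₂ = e^{c(Z₂−Z₁)} ⇒ c = ln(phi₁/phi₂)/(Z₂−Z₁)
c = ln(0.312/0.134) / (2.6 − 1.2) = ln(2.328) / 1.4 = 0.8452 / 1.4 = 0.6037 km⁻¹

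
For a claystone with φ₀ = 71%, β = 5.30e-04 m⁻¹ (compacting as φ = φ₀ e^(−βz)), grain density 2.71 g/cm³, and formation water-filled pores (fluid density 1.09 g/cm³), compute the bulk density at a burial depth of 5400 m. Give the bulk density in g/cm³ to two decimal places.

2.64 g/cm³

Working in km (1 km = 1000 m; β in km⁻¹ = β in m⁻¹ × 1000):
Porosity at depth: φ = 0.71·exp(−0.53×5.4) = 0.71×0.0572 = 0.0406
Bulk density: ρ_b = (1−φ)ρ_g + φ·ρ_f = 0.9594×2.71 + 0.0406×1.09
       = 2.600 + 0.044 = 2.644 g/cm³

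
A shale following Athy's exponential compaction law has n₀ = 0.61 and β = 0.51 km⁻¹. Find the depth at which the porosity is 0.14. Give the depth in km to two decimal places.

2.89 km

Invert Athy's law: d = ln(n₀/n) / β
d = ln(0.61/0.14) / 0.51 = ln(4.357) / 0.51 = 1.4718 / 0.51 = 2.886 km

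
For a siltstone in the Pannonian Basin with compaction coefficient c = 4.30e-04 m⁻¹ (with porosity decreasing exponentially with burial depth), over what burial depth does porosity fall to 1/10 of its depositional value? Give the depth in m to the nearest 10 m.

5350 m

Working in km (1 km = 1000 m; c in km⁻¹ = c in m⁻¹ × 1000):
φ/φ₀ = 1/10 ⇒ exp(−c·Z) = 1/10 ⇒ Z = ln(10) / c
Z = 2.3026 / 0.43 = 5.355 km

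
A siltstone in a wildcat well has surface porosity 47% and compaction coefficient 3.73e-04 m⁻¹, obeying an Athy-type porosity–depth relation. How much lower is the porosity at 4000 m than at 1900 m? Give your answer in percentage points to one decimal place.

12.6 percentage points

Working in km (1 km = 1000 m; k in km⁻¹ = k in m⁻¹ × 1000):
n(1.9) = 0.47·e^(−0.373×1.9) = 0.2314
n(4) = 0.47·e^(−0.373×4) = 0.1057
Δn = 0.2314 − 0.1057 = 0.1257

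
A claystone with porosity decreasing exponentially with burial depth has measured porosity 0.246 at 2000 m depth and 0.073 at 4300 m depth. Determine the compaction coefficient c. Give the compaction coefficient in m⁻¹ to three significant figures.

Working in km (1 km = 1000 m; c in km⁻¹ = c in m⁻¹ × 1000):
Athy: φ(d) = φ₀ e^(−cd) ⇒ φ₁/φ₂ = e^{c(d₂−d₁)} ⇒ c = ln(φ₁/φ₂)/(d₂−d₁)
c = ln(0.246/0.073) / (4.3 − 2) = ln(3.37) / 2.3 = 1.2149 / 2.3 = 0.5282 km⁻¹

0.000528 m⁻¹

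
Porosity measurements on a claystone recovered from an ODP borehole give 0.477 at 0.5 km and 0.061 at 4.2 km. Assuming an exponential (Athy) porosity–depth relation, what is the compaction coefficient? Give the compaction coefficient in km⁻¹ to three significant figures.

0.556 km⁻¹

Athy: φ(z) = φ₀ e^(−cz) ⇒ φ₁/φ₂ = e^{c(z₂−z₁)} ⇒ c = ln(φ₁/φ₂)/(z₂−z₁)
c = ln(0.477/0.061) / (4.2 − 0.5) = ln(7.82) / 3.7 = 2.0566 / 3.7 = 0.5558 km⁻¹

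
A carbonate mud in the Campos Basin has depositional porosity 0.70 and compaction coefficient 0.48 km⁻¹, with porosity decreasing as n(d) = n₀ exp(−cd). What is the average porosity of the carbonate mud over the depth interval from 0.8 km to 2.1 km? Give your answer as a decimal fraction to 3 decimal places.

0.355

⟨n⟩ = (1/(d₂−d₁)) ∫ n₀ e^(−cd) dd = n₀·(e^(−c·d₁) − e^(−c·d₂)) / (c·(d₂−d₁))
e^(−0.48×0.8) = 0.6811; e^(−0.48×2.1) = 0.3649
⟨n⟩ = 0.7 × (0.6811 − 0.3649) / (0.48 × 1.3) = 0.7 × 0.5067 = 0.3547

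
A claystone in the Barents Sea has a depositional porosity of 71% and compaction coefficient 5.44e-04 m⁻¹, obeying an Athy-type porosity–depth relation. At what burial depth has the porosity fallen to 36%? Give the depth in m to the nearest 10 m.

1250 m

Working in km (1 km = 1000 m; β in km⁻¹ = β in m⁻¹ × 1000):
Invert Athy's law: z = ln(φ₀/φ) / β
z = ln(0.71/0.36) / 0.544 = ln(1.972) / 0.544 = 0.6792 / 0.544 = 1.248 km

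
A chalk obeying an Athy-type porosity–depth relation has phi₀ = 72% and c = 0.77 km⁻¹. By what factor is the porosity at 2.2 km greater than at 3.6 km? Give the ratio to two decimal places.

2.94

phi(Z₁)/phi(Z₂) = e^(−c·Z₁)/e^(−c·Z₂) = e^{c(Z₂−Z₁)}
= exp(0.77 × 1.4) = exp(1.078) = 2.9388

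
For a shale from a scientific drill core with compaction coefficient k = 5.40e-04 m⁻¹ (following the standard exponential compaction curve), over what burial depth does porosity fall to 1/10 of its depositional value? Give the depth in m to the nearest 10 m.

Working in km (1 km = 1000 m; k in km⁻¹ = k in m⁻¹ × 1000):
φ/φ₀ = 1/10 ⇒ exp(−k·Z) = 1/10 ⇒ Z = ln(10) / k
Z = 2.3026 / 0.54 = 4.264 km

4260 m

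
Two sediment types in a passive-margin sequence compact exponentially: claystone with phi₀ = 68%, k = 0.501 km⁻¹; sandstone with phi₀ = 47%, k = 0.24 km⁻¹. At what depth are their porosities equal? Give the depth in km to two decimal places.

Set phi₀ₐ e^(−kₐz) = phi₀ᵦ e^(−kᵦz) ⇒ ln(phi₀ₐ/phi₀ᵦ) = (kₐ − kᵦ)·z
z = ln(0.68/0.47) / (0.501 − 0.24) = 0.3694 / 0.261 = 1.415 km

1.42 km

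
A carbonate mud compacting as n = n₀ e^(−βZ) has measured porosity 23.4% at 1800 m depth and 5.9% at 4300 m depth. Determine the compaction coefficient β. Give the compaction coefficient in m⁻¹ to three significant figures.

Working in km (1 km = 1000 m; β in km⁻¹ = β in m⁻¹ × 1000):
Athy: n(Z) = n₀ e^(−βZ) ⇒ n₁/n₂ = e^{β(Z₂−Z₁)} ⇒ β = ln(n₁/n₂)/(Z₂−Z₁)
β = ln(0.234/0.059) / (4.3 − 1.8) = ln(3.966) / 2.5 = 1.3778 / 2.5 = 0.5511 km⁻¹

0.000551 m⁻¹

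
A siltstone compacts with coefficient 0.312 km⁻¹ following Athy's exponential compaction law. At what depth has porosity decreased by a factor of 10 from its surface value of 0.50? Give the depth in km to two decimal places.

n/n₀ = 1/10 ⇒ exp(−k·Z) = 1/10 ⇒ Z = ln(10) / k
Z = 2.3026 / 0.312 = 7.380 km

7.38 km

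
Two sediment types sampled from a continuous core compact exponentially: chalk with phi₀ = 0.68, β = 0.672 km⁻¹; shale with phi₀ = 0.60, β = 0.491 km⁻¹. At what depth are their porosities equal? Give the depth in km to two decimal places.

Set phi₀ₐ e^(−βₐd) = phi₀ᵦ e^(−βᵦd) ⇒ ln(phi₀ₐ/phi₀ᵦ) = (βₐ − βᵦ)·d
d = ln(0.68/0.6) / (0.672 − 0.491) = 0.1252 / 0.181 = 0.692 km

0.69 km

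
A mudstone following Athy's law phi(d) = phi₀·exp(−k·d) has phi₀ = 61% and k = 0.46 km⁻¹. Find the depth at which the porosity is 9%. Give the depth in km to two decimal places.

4.16 km

Invert Athy's law: d = ln(phi₀/phi) / k
d = ln(0.61/0.09) / 0.46 = ln(6.778) / 0.46 = 1.9136 / 0.46 = 4.160 km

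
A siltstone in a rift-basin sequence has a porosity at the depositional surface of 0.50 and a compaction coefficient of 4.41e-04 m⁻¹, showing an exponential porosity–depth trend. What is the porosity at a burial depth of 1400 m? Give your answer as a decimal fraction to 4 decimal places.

Working in km (1 km = 1000 m; c in km⁻¹ = c in m⁻¹ × 1000):
phi = phi₀·exp(−c·Z) = 0.5 × exp(−0.441 × 1.4) = 0.5 × exp(−0.6174)
  = 0.5 × 0.5393 = 0.2697

0.2697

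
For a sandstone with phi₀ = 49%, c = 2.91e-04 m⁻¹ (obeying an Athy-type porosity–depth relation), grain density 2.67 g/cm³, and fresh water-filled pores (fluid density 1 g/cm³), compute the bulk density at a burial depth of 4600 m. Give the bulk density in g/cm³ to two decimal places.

2.46 g/cm³

Working in km (1 km = 1000 m; c in km⁻¹ = c in m⁻¹ × 1000):
Porosity at depth: phi = 0.49·exp(−0.291×4.6) = 0.49×0.2622 = 0.1285
Bulk density: ρ_b = (1−phi)ρ_g + phi·ρ_f = 0.8715×2.67 + 0.1285×1
       = 2.327 + 0.128 = 2.455 g/cm³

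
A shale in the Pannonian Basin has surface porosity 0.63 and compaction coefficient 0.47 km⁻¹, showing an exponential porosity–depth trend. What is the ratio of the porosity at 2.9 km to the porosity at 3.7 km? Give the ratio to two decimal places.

phi(Z₁)/phi(Z₂) = e^(−c·Z₁)/e^(−c·Z₂) = e^{c(Z₂−Z₁)}
= exp(0.47 × 0.8) = exp(0.376) = 1.4564

1.46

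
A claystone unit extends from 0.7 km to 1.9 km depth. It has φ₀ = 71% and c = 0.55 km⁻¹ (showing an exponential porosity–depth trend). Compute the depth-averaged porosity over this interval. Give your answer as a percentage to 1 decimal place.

⟨φ⟩ = (1/(z₂−z₁)) ∫ φ₀ e^(−cz) dz = φ₀·(e^(−c·z₁) − e^(−c·z₂)) / (c·(z₂−z₁))
e^(−0.55×0.7) = 0.6805; e^(−0.55×1.9) = 0.3517
⟨φ⟩ = 0.71 × (0.6805 − 0.3517) / (0.55 × 1.2) = 0.71 × 0.4981 = 0.3537

35.4%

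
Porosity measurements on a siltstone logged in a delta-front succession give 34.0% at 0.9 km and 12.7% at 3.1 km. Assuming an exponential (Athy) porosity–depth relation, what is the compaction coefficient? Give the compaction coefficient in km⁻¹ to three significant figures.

Athy: φ(Z) = φ₀ e^(−kZ) ⇒ φ₁/φ₂ = e^{k(Z₂−Z₁)} ⇒ k = ln(φ₁/φ₂)/(Z₂−Z₁)
k = ln(0.34/0.127) / (3.1 − 0.9) = ln(2.677) / 2.2 = 0.9848 / 2.2 = 0.4476 km⁻¹

0.448 km⁻¹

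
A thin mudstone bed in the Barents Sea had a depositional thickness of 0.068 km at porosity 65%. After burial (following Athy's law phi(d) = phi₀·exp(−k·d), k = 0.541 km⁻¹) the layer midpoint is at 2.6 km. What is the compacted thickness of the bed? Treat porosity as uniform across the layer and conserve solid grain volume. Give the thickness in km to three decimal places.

0.028 km

Porosity at 2.6 km: phi = 0.65·exp(−0.541×2.6) = 0.1592
Solid-volume conservation: h(1−phi) = h₀(1−phi₀) ⇒ h = h₀·(1−phi₀)/(1−phi)
h = 0.068 × (1 − 0.65)/(1 − 0.1592) = 0.068 × 0.4163 = 0.0283 km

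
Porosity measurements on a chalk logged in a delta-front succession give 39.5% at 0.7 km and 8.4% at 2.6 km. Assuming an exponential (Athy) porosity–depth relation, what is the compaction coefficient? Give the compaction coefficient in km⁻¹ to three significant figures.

Athy: φ(Z) = φ₀ e^(−cZ) ⇒ φ₁/φ₂ = e^{c(Z₂−Z₁)} ⇒ c = ln(φ₁/φ₂)/(Z₂−Z₁)
c = ln(0.395/0.084) / (2.6 − 0.7) = ln(4.702) / 1.9 = 1.5481 / 1.9 = 0.8148 km⁻¹

0.815 km⁻¹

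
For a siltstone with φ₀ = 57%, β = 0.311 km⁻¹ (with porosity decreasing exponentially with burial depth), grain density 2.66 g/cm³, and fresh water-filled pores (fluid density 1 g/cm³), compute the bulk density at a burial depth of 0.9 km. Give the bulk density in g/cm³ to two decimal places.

Porosity at depth: φ = 0.57·exp(−0.311×0.9) = 0.57×0.7559 = 0.4308
Bulk density: ρ_b = (1−φ)ρ_g + φ·ρ_f = 0.5692×2.66 + 0.4308×1
       = 1.514 + 0.431 = 1.945 g/cm³

1.94 g/cm³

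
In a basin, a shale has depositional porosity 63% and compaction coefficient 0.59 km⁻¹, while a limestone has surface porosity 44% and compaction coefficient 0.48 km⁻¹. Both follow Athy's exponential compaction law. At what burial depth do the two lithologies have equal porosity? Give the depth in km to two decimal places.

3.26 km

Set phi₀ₐ e^(−cₐz) = phi₀ᵦ e^(−cᵦz) ⇒ ln(phi₀ₐ/phi₀ᵦ) = (cₐ − cᵦ)·z
z = ln(0.63/0.44) / (0.59 − 0.48) = 0.3589 / 0.11 = 3.263 km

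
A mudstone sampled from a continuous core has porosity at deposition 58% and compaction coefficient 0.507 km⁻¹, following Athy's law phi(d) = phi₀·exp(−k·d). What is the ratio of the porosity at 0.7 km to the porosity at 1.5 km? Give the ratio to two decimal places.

1.50

phi(d₁)/phi(d₂) = e^(−k·d₁)/e^(−k·d₂) = e^{k(d₂−d₁)}
= exp(0.507 × 0.8) = exp(0.4056) = 1.5002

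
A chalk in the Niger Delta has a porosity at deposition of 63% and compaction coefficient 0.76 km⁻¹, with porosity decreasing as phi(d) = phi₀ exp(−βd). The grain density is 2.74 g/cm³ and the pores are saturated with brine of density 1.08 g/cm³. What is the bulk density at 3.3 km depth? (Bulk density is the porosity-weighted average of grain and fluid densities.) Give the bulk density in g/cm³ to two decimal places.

2.65 g/cm³

Porosity at depth: phi = 0.63·exp(−0.76×3.3) = 0.63×0.0814 = 0.0513
Bulk density: ρ_b = (1−phi)ρ_g + phi·ρ_f = 0.9487×2.74 + 0.0513×1.08
       = 2.599 + 0.055 = 2.655 g/cm³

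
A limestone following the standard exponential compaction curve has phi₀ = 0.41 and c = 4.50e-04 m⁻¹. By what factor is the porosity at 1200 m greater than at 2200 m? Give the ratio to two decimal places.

1.57

Working in km (1 km = 1000 m; c in km⁻¹ = c in m⁻¹ × 1000):
phi(Z₁)/phi(Z₂) = e^(−c·Z₁)/e^(−c·Z₂) = e^{c(Z₂−Z₁)}
= exp(0.45 × 1) = exp(0.45) = 1.5683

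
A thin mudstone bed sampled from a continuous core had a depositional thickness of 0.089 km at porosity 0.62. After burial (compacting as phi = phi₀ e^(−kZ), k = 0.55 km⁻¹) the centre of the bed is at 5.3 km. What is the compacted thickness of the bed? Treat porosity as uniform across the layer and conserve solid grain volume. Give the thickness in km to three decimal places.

Porosity at 5.3 km: phi = 0.62·exp(−0.55×5.3) = 0.0336
Solid-volume conservation: h(1−phi) = h₀(1−phi₀) ⇒ h = h₀·(1−phi₀)/(1−phi)
h = 0.089 × (1 − 0.62)/(1 − 0.0336) = 0.089 × 0.3932 = 0.0350 km

0.035 km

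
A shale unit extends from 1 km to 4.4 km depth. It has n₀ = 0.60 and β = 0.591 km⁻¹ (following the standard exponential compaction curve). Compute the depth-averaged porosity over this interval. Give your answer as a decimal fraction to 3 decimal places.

⟨n⟩ = (1/(Z₂−Z₁)) ∫ n₀ e^(−βZ) dZ = n₀·(e^(−β·Z₁) − e^(−β·Z₂)) / (β·(Z₂−Z₁))
e^(−0.591×1) = 0.5538; e^(−0.591×4.4) = 0.0742
⟨n⟩ = 0.6 × (0.5538 − 0.0742) / (0.591 × 3.4) = 0.6 × 0.2386 = 0.1432

0.143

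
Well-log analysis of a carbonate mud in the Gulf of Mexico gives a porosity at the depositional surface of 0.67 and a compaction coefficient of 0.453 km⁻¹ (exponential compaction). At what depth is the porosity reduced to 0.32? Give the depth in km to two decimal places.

1.63 km

Invert Athy's law: d = ln(phi₀/phi) / c
d = ln(0.67/0.32) / 0.453 = ln(2.094) / 0.453 = 0.7390 / 0.453 = 1.631 km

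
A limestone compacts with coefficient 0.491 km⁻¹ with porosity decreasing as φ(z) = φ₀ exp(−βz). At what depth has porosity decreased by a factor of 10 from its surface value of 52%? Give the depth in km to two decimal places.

4.69 km

φ/φ₀ = 1/10 ⇒ exp(−β·z) = 1/10 ⇒ z = ln(10) / β
z = 2.3026 / 0.491 = 4.690 km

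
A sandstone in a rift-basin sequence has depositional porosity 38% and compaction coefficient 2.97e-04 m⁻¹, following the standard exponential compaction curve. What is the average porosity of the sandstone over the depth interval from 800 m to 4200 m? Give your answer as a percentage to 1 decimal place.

Working in km (1 km = 1000 m; k in km⁻¹ = k in m⁻¹ × 1000):
⟨phi⟩ = (1/(d₂−d₁)) ∫ phi₀ e^(−kd) dd = phi₀·(e^(−k·d₁) − e^(−k·d₂)) / (k·(d₂−d₁))
e^(−0.297×0.8) = 0.7885; e^(−0.297×4.2) = 0.2873
⟨phi⟩ = 0.38 × (0.7885 − 0.2873) / (0.297 × 3.4) = 0.38 × 0.4964 = 0.1886

18.9%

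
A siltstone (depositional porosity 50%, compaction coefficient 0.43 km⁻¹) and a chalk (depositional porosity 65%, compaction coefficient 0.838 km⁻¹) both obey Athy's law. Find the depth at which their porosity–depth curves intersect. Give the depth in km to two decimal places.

Set φ₀ₐ e^(−cₐZ) = φ₀ᵦ e^(−cᵦZ) ⇒ ln(φ₀ₐ/φ₀ᵦ) = (cₐ − cᵦ)·Z
Z = ln(0.5/0.65) / (0.43 − 0.838) = -0.2624 / -0.408 = 0.643 km

0.64 km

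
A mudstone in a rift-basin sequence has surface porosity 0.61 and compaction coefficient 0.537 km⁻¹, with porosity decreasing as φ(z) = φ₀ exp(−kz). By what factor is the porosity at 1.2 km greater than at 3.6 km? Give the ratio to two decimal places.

3.63

φ(z₁)/φ(z₂) = e^(−k·z₁)/e^(−k·z₂) = e^{k(z₂−z₁)}
= exp(0.537 × 2.4) = exp(1.289) = 3.6284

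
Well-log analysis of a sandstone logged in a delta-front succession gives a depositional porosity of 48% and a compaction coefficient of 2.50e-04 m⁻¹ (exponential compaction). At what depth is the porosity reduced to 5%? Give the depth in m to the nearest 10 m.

Working in km (1 km = 1000 m; c in km⁻¹ = c in m⁻¹ × 1000):
Invert Athy's law: z = ln(phi₀/phi) / c
z = ln(0.48/0.05) / 0.25 = ln(9.6) / 0.25 = 2.2618 / 0.25 = 9.047 km

9050 m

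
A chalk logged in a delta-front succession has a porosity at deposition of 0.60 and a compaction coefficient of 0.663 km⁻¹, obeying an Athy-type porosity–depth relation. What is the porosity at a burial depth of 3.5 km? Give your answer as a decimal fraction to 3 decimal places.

0.059

φ = φ₀·exp(−β·z) = 0.6 × exp(−0.663 × 3.5) = 0.6 × exp(−2.321)
  = 0.6 × 0.0982 = 0.0589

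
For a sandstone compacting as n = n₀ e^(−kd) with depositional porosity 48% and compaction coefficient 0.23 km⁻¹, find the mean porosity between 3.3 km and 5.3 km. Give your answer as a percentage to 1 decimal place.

⟨n⟩ = (1/(d₂−d₁)) ∫ n₀ e^(−kd) dd = n₀·(e^(−k·d₁) − e^(−k·d₂)) / (k·(d₂−d₁))
e^(−0.23×3.3) = 0.4681; e^(−0.23×5.3) = 0.2955
⟨n⟩ = 0.48 × (0.4681 − 0.2955) / (0.23 × 2) = 0.48 × 0.3752 = 0.1801

18.0%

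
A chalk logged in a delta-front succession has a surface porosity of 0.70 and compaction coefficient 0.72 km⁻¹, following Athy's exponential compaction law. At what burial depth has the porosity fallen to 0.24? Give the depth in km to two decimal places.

1.49 km

Invert Athy's law: Z = ln(n₀/n) / c
Z = ln(0.7/0.24) / 0.72 = ln(2.917) / 0.72 = 1.0704 / 0.72 = 1.487 km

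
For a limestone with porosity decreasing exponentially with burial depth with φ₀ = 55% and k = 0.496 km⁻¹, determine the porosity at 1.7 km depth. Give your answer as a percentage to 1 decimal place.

23.7%

φ = φ₀·exp(−k·d) = 0.55 × exp(−0.496 × 1.7) = 0.55 × exp(−0.8432)
  = 0.55 × 0.4303 = 0.2367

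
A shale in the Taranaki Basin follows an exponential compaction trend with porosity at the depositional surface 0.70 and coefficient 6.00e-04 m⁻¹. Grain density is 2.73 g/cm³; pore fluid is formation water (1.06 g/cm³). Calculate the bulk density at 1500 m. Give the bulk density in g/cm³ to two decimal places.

2.25 g/cm³

Working in km (1 km = 1000 m; k in km⁻¹ = k in m⁻¹ × 1000):
Porosity at depth: n = 0.7·exp(−0.6×1.5) = 0.7×0.4066 = 0.2846
Bulk density: ρ_b = (1−n)ρ_g + n·ρ_f = 0.7154×2.73 + 0.2846×1.06
       = 1.953 + 0.302 = 2.255 g/cm³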